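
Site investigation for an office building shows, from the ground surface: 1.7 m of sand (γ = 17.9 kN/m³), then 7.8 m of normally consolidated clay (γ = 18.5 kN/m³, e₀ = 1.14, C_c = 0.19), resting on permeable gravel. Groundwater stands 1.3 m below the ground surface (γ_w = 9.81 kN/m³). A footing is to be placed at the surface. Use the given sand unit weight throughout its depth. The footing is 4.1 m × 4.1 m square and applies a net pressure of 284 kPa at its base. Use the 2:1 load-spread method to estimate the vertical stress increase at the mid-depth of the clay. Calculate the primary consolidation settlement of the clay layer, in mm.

Mid-depth of clay below the ground surface: z = 1.7 + 7.8/2 = 5.6 m.
Total vertical stress at mid-clay: σ_v = 17.9×1.7 + 18.5×3.9 = 102.58 kPa.
Pore pressure: u = 9.81×(5.6 − 1.3) = 42.183 kPa.
Initial effective stress: σ'_0 = σ_v − u = 102.58 − 42.183 = 60.397 kPa.
Stress increase at mid-clay by the 2:1 spreading method:
Δσ = qBL/((B+z)(L+z)) = 284×4.1×4.1/((4.1+5.6)(4.1+5.6)) = 50.739 kPa
Final effective stress: σ'_f = σ'_0 + Δσ = 60.397 + 50.739 = 111.14 kPa.
Normally consolidated clay, so the full stress increment lies on the virgin compression line:
S_c = C_c·H/(1+e₀)·log₁₀(σ'_f/σ'_0) = 0.19×7.8/(1+1.14)×log₁₀(111.14/60.397)
    = 0.69252 × 0.26486 = 0.1834 m

S_c ≈ 183 mm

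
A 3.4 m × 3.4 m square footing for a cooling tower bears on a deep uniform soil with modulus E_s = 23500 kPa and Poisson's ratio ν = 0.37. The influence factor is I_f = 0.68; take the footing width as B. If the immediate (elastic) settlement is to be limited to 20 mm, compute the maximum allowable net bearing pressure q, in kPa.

S_e = q·B·(1−ν²)/E_s · I_f  ⇒  q = S_e·E_s / (B·(1−ν²)·I_f).
q = 0.02 × 23500 / (3.4 × 0.8631 × 0.68) = 235.5 kPa

q ≈ 236 kPa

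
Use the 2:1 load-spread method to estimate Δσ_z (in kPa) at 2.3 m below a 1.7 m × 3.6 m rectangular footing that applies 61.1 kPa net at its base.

Δσ_z ≈ 15.8 kPa

By the 2:1 method the load spreads at 1 horizontal : 2 vertical, so at depth z the loaded area has grown by z in each plan dimension:
Δσ = qBL/((B+z)(L+z)) = 61.1×1.7×3.6/((1.7+2.3)(3.6+2.3)) = 15.845 kPa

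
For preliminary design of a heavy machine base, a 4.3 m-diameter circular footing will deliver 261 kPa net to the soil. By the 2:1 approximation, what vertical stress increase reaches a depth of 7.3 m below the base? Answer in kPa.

By the 2:1 method the load spreads at 1 horizontal : 2 vertical, so at depth z the loaded area has grown by z in each plan dimension:
Δσ ≈ qD²/(D+z)² = 261×4.3²/(4.3+7.3)² = 35.864 kPa

Δσ_z ≈ 35.9 kPa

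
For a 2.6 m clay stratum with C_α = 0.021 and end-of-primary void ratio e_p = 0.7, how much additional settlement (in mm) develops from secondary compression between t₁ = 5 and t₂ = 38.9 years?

S_s ≈ 28.6 mm

Secondary compression: S_s = C_α·H/(1+e_p)·log₁₀(t₂/t₁)
S_s = 0.021×2.6/(1+0.7)×log₁₀(38.9/5)
    = 0.03212 × 0.891 = 0.02862 m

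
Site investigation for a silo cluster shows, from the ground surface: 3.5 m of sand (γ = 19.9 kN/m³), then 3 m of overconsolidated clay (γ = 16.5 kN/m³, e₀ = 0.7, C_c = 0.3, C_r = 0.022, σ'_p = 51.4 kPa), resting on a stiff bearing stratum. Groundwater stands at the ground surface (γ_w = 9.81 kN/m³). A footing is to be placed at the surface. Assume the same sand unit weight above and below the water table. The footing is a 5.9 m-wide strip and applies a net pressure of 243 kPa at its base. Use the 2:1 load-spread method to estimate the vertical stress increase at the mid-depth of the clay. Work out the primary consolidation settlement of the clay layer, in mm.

S_c ≈ 286 mm

Mid-depth of clay below the ground surface: z = 3.5 + 3/2 = 5 m.
Total vertical stress at mid-clay: σ_v = 19.9×3.5 + 16.5×1.5 = 94.4 kPa.
Pore pressure: u = 9.81×(5 − 0) = 49.05 kPa.
Initial effective stress: σ'_0 = σ_v − u = 94.4 − 49.05 = 45.35 kPa.
Stress increase at mid-clay by the 2:1 spreading method:
Δσ = qB/(B+z) = 243×5.9/(5.9+5) = 131.53 kPa
Final effective stress: σ'_f = 45.35 + 131.53 = 176.88 kPa.
σ'_f = 176.88 > σ'_p = 51.4 kPa, so the stress path crosses the preconsolidation pressure — recompression up to σ'_p, then virgin compression beyond:
S_c = H/(1+e₀)·[C_r·log₁₀(σ'_p/σ'_0) + C_c·log₁₀(σ'_f/σ'_p)]
    = 3/1.7 × [0.022×log₁₀(51.4/45.35) + 0.3×log₁₀(176.88/51.4)]
    = 1.7647 × [0.0011965 + 0.16101] = 0.2862 m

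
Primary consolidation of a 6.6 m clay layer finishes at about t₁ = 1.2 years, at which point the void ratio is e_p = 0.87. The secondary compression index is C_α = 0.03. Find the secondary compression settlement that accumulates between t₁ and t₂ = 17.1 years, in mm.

Secondary compression: S_s = C_α·H/(1+e_p)·log₁₀(t₂/t₁)
S_s = 0.03×6.6/(1+0.87)×log₁₀(17.1/1.2)
    = 0.1059 × 1.154 = 0.1222 m

S_s ≈ 122 mm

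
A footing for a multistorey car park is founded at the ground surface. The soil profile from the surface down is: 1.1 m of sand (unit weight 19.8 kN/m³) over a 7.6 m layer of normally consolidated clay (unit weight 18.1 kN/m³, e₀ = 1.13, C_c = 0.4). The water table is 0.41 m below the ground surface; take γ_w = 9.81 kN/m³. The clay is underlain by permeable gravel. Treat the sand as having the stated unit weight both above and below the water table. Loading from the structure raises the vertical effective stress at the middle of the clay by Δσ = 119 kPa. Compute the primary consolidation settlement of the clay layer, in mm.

S_c ≈ 787 mm

Mid-depth of clay below the ground surface: z = 1.1 + 7.6/2 = 4.9 m.
Total vertical stress at mid-clay: σ_v = 19.8×1.1 + 18.1×3.8 = 90.56 kPa.
Pore pressure: u = 9.81×(4.9 − 0.41) = 44.047 kPa.
Initial effective stress: σ'_0 = σ_v − u = 90.56 − 44.047 = 46.513 kPa.
Final effective stress: σ'_f = σ'_0 + Δσ = 46.513 + 119 = 165.51 kPa.
Normally consolidated clay, so the full stress increment lies on the virgin compression line:
S_c = C_c·H/(1+e₀)·log₁₀(σ'_f/σ'_0) = 0.4×7.6/(1+1.13)×log₁₀(165.51/46.513)
    = 1.4272 × 0.55125 = 0.7867 m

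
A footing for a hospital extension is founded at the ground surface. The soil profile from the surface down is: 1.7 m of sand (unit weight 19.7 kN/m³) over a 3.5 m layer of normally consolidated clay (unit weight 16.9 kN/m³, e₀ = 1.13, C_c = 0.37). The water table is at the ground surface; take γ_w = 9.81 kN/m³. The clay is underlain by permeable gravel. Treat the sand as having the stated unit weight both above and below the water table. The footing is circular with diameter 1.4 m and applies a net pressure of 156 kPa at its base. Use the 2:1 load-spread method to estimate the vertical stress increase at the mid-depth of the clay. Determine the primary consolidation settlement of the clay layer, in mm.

S_c ≈ 97.2 mm

Mid-depth of clay below the ground surface: z = 1.7 + 3.5/2 = 3.45 m.
Total vertical stress at mid-clay: σ_v = 19.7×1.7 + 16.9×1.75 = 63.065 kPa.
Pore pressure: u = 9.81×(3.45 − 0) = 33.845 kPa.
Initial effective stress: σ'_0 = σ_v − u = 63.065 − 33.845 = 29.22 kPa.
Stress increase at mid-clay by the 2:1 spreading method:
Δσ ≈ qD²/(D+z)² = 156×1.4²/(1.4+3.45)² = 12.999 kPa
Final effective stress: σ'_f = σ'_0 + Δσ = 29.22 + 12.999 = 42.219 kPa.
Normally consolidated clay, so the full stress increment lies on the virgin compression line:
S_c = C_c·H/(1+e₀)·log₁₀(σ'_f/σ'_0) = 0.37×3.5/(1+1.13)×log₁₀(42.219/29.22)
    = 0.60798 × 0.15983 = 0.09717 m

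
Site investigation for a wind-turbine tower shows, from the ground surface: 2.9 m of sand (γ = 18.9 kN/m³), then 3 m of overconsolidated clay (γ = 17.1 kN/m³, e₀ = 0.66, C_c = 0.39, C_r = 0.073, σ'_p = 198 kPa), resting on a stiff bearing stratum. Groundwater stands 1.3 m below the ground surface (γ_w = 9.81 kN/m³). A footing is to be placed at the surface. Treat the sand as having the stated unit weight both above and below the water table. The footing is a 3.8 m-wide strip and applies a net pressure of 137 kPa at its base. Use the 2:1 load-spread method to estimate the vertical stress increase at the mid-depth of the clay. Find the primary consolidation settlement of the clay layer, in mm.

S_c ≈ 46.9 mm

Mid-depth of clay below the ground surface: z = 2.9 + 3/2 = 4.4 m.
Total vertical stress at mid-clay: σ_v = 18.9×2.9 + 17.1×1.5 = 80.46 kPa.
Pore pressure: u = 9.81×(4.4 − 1.3) = 30.411 kPa.
Initial effective stress: σ'_0 = σ_v − u = 80.46 − 30.411 = 50.049 kPa.
Stress increase at mid-clay by the 2:1 spreading method:
Δσ = qB/(B+z) = 137×3.8/(3.8+4.4) = 63.488 kPa
Final effective stress: σ'_f = 50.049 + 63.488 = 113.54 kPa.
σ'_f = 113.54 ≤ σ'_p = 198 kPa, so the clay remains overconsolidated and only the recompression index applies:
S_c = C_r·H/(1+e₀)·log₁₀(σ'_f/σ'_0) = 0.073×3/1.66×log₁₀(113.54/50.049)
    = 0.13193 × 0.35575 = 0.04693 m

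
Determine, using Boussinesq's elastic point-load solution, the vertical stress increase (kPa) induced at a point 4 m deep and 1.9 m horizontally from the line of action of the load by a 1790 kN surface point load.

Boussinesq vertical stress below a point load on an elastic half-space:
Δσ_z = 3P/(2πz²) · [1 + (r/z)²]^(−5/2)
r/z = 1.9/4 = 0.475; [1+(r/z)²]^(−5/2) = 0.60132.
Δσ_z = 3×1790/(2π×4²) × 0.60132 = 53.416 × 0.60132 = 32.12 kPa

Δσ_z ≈ 32.1 kPa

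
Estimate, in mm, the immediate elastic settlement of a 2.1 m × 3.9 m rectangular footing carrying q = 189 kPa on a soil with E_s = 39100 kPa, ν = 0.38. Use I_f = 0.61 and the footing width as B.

Immediate (elastic) settlement: S_e = q·B·(1−ν²)/E_s · I_f.
S_e = 189 × 2.1 × (1 − 0.38²) / 39100 × 0.61
    = 189 × 2.1 × 0.8556 / 39100 × 0.61
    = 0.005298 m = 5.298 mm

S_e ≈ 5.3 mm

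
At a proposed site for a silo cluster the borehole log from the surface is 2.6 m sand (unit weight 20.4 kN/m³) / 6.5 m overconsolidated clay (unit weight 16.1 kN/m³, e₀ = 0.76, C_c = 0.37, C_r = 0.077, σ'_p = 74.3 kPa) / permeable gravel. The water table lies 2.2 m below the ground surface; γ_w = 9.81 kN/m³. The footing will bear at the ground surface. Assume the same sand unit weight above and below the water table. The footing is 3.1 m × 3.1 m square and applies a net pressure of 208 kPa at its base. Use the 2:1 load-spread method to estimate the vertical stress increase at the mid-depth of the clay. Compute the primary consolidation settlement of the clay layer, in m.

Mid-depth of clay below the ground surface: z = 2.6 + 6.5/2 = 5.85 m.
Total vertical stress at mid-clay: σ_v = 20.4×2.6 + 16.1×3.25 = 105.37 kPa.
Pore pressure: u = 9.81×(5.85 − 2.2) = 35.806 kPa.
Initial effective stress: σ'_0 = σ_v − u = 105.37 − 35.806 = 69.564 kPa.
Stress increase at mid-clay by the 2:1 spreading method:
Δσ = qBL/((B+z)(L+z)) = 208×3.1×3.1/((3.1+5.85)(3.1+5.85)) = 24.954 kPa
Final effective stress: σ'_f = 69.564 + 24.954 = 94.518 kPa.
σ'_f = 94.518 > σ'_p = 74.3 kPa, so the stress path crosses the preconsolidation pressure — recompression up to σ'_p, then virgin compression beyond:
S_c = H/(1+e₀)·[C_r·log₁₀(σ'_p/σ'_0) + C_c·log₁₀(σ'_f/σ'_p)]
    = 6.5/1.76 × [0.077×log₁₀(74.3/69.564) + 0.37×log₁₀(94.518/74.3)]
    = 3.6932 × [0.0022025 + 0.038675] = 0.151 m

S_c ≈ 0.151 m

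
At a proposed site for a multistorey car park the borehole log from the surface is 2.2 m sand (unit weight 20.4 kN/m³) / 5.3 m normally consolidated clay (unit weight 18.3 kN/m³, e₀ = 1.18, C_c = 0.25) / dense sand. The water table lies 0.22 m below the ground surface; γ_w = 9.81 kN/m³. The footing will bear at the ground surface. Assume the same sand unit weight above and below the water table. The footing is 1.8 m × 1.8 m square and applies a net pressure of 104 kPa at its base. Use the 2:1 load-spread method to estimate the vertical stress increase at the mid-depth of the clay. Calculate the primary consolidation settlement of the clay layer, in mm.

Mid-depth of clay below the ground surface: z = 2.2 + 5.3/2 = 4.85 m.
Total vertical stress at mid-clay: σ_v = 20.4×2.2 + 18.3×2.65 = 93.375 kPa.
Pore pressure: u = 9.81×(4.85 − 0.22) = 45.42 kPa.
Initial effective stress: σ'_0 = σ_v − u = 93.375 − 45.42 = 47.955 kPa.
Stress increase at mid-clay by the 2:1 spreading method:
Δσ = qBL/((B+z)(L+z)) = 104×1.8×1.8/((1.8+4.85)(1.8+4.85)) = 7.6197 kPa
Final effective stress: σ'_f = σ'_0 + Δσ = 47.955 + 7.6197 = 55.575 kPa.
Normally consolidated clay, so the full stress increment lies on the virgin compression line:
S_c = C_c·H/(1+e₀)·log₁₀(σ'_f/σ'_0) = 0.25×5.3/(1+1.18)×log₁₀(55.575/47.955)
    = 0.6078 × 0.064046 = 0.03893 m

S_c ≈ 38.9 mm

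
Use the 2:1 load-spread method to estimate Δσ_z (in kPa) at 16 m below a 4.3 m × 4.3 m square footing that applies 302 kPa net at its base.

Δσ_z ≈ 13.6 kPa

By the 2:1 method the load spreads at 1 horizontal : 2 vertical, so at depth z the loaded area has grown by z in each plan dimension:
Δσ = qBL/((B+z)(L+z)) = 302×4.3×4.3/((4.3+16)(4.3+16)) = 13.55 kPa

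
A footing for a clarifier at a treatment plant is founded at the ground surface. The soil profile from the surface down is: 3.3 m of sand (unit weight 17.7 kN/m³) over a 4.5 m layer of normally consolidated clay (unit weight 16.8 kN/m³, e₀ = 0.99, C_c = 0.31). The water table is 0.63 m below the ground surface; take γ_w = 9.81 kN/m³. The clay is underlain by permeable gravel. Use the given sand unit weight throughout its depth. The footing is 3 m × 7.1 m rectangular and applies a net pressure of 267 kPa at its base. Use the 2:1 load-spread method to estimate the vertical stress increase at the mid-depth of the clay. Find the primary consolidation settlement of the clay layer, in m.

Mid-depth of clay below the ground surface: z = 3.3 + 4.5/2 = 5.55 m.
Total vertical stress at mid-clay: σ_v = 17.7×3.3 + 16.8×2.25 = 96.21 kPa.
Pore pressure: u = 9.81×(5.55 − 0.63) = 48.265 kPa.
Initial effective stress: σ'_0 = σ_v − u = 96.21 − 48.265 = 47.945 kPa.
Stress increase at mid-clay by the 2:1 spreading method:
Δσ = qBL/((B+z)(L+z)) = 267×3×7.1/((3+5.55)(7.1+5.55)) = 52.582 kPa
Final effective stress: σ'_f = σ'_0 + Δσ = 47.945 + 52.582 = 100.53 kPa.
Normally consolidated clay, so the full stress increment lies on the virgin compression line:
S_c = C_c·H/(1+e₀)·log₁₀(σ'_f/σ'_0) = 0.31×4.5/(1+0.99)×log₁₀(100.53/47.945)
    = 0.70101 × 0.32155 = 0.2254 m

S_c ≈ 0.225 m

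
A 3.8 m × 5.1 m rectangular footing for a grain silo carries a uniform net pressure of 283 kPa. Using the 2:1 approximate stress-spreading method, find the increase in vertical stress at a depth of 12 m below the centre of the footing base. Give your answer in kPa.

Δσ_z ≈ 20.3 kPa

By the 2:1 method the load spreads at 1 horizontal : 2 vertical, so at depth z the loaded area has grown by z in each plan dimension:
Δσ = qBL/((B+z)(L+z)) = 283×3.8×5.1/((3.8+12)(5.1+12)) = 20.3 kPa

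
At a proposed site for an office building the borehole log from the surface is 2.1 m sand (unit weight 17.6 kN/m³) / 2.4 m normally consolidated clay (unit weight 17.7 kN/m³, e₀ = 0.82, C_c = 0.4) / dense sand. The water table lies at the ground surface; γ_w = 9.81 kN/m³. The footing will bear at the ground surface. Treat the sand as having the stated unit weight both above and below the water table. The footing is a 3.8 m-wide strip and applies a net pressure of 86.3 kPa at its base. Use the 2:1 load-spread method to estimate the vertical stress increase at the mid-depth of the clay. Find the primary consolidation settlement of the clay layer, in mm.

S_c ≈ 235 mm

Mid-depth of clay below the ground surface: z = 2.1 + 2.4/2 = 3.3 m.
Total vertical stress at mid-clay: σ_v = 17.6×2.1 + 17.7×1.2 = 58.2 kPa.
Pore pressure: u = 9.81×(3.3 − 0) = 32.373 kPa.
Initial effective stress: σ'_0 = σ_v − u = 58.2 − 32.373 = 25.827 kPa.
Stress increase at mid-clay by the 2:1 spreading method:
Δσ = qB/(B+z) = 86.3×3.8/(3.8+3.3) = 46.189 kPa
Final effective stress: σ'_f = σ'_0 + Δσ = 25.827 + 46.189 = 72.016 kPa.
Normally consolidated clay, so the full stress increment lies on the virgin compression line:
S_c = C_c·H/(1+e₀)·log₁₀(σ'_f/σ'_0) = 0.4×2.4/(1+0.82)×log₁₀(72.016/25.827)
    = 0.52747 × 0.44536 = 0.2349 m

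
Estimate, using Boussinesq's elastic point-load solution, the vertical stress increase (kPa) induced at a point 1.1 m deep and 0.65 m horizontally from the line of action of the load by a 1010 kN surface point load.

Δσ_z ≈ 189 kPa

Boussinesq vertical stress below a point load on an elastic half-space:
Δσ_z = 3P/(2πz²) · [1 + (r/z)²]^(−5/2)
r/z = 0.65/1.1 = 0.59091; [1+(r/z)²]^(−5/2) = 0.47297.
Δσ_z = 3×1010/(2π×1.1²) × 0.47297 = 398.55 × 0.47297 = 188.5 kPa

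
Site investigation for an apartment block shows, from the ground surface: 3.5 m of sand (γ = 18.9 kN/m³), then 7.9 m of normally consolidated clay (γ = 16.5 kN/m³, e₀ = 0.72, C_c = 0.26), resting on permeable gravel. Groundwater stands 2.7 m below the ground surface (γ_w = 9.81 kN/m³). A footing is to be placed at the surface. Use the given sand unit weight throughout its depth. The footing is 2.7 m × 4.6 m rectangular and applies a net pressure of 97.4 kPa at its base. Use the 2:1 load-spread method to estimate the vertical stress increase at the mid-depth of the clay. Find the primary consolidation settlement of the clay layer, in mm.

S_c ≈ 57.3 mm

Mid-depth of clay below the ground surface: z = 3.5 + 7.9/2 = 7.45 m.
Total vertical stress at mid-clay: σ_v = 18.9×3.5 + 16.5×3.95 = 131.32 kPa.
Pore pressure: u = 9.81×(7.45 − 2.7) = 46.598 kPa.
Initial effective stress: σ'_0 = σ_v − u = 131.32 − 46.598 = 84.722 kPa.
Stress increase at mid-clay by the 2:1 spreading method:
Δσ = qBL/((B+z)(L+z)) = 97.4×2.7×4.6/((2.7+7.45)(4.6+7.45)) = 9.8907 kPa
Final effective stress: σ'_f = σ'_0 + Δσ = 84.722 + 9.8907 = 94.613 kPa.
Normally consolidated clay, so the full stress increment lies on the virgin compression line:
S_c = C_c·H/(1+e₀)·log₁₀(σ'_f/σ'_0) = 0.26×7.9/(1+0.72)×log₁₀(94.613/84.722)
    = 1.1942 × 0.047955 = 0.05727 m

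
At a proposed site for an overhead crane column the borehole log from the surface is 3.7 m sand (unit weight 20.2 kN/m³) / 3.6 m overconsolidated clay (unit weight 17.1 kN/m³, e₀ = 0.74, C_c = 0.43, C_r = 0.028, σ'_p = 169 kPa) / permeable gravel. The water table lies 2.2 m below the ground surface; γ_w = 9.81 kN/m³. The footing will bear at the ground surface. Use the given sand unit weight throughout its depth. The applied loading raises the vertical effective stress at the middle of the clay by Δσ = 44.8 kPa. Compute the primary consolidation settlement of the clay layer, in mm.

Mid-depth of clay below the ground surface: z = 3.7 + 3.6/2 = 5.5 m.
Total vertical stress at mid-clay: σ_v = 20.2×3.7 + 17.1×1.8 = 105.52 kPa.
Pore pressure: u = 9.81×(5.5 − 2.2) = 32.373 kPa.
Initial effective stress: σ'_0 = σ_v − u = 105.52 − 32.373 = 73.147 kPa.
Final effective stress: σ'_f = 73.147 + 44.8 = 117.95 kPa.
σ'_f = 117.95 ≤ σ'_p = 169 kPa, so the clay remains overconsolidated and only the recompression index applies:
S_c = C_r·H/(1+e₀)·log₁₀(σ'_f/σ'_0) = 0.028×3.6/1.74×log₁₀(117.95/73.147)
    = 0.057932 × 0.2075 = 0.01202 m

S_c ≈ 12 mm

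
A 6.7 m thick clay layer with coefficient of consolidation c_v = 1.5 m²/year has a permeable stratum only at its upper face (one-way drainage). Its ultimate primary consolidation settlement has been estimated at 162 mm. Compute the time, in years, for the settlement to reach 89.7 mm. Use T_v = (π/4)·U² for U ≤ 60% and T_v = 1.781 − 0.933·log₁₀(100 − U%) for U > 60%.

Drainage path length: H_d = H = 6.7 m (single drainage).
U = S(t)/S_ult = 89.7/162 = 0.5537.
U ≤ 60%: T_v = (π/4)·U² = (π/4)×0.5537² = 0.24079.
t = T_v·H_d²/c_v = 0.24079×6.7²/1.5 = 7.206 years.

t ≈ 7.21 years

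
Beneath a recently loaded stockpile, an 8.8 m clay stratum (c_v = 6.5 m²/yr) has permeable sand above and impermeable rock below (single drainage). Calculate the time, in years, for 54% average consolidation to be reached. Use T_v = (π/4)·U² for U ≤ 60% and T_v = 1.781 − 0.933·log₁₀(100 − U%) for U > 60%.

t ≈ 2.73 years

Drainage path length: H_d = H = 8.8 m (single drainage).
U ≤ 60%: T_v = (π/4)·U² = (π/4)×0.54² = 0.22902.
t = T_v·H_d²/c_v = 0.22902×8.8²/6.5 = 2.729 years.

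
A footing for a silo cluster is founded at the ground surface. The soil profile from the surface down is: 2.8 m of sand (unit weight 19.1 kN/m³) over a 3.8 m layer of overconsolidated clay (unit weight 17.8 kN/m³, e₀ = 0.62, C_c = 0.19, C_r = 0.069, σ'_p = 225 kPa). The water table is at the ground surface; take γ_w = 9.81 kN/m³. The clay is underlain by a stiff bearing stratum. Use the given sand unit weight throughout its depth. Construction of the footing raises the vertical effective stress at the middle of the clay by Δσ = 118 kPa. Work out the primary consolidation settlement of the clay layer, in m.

Mid-depth of clay below the ground surface: z = 2.8 + 3.8/2 = 4.7 m.
Total vertical stress at mid-clay: σ_v = 19.1×2.8 + 17.8×1.9 = 87.3 kPa.
Pore pressure: u = 9.81×(4.7 − 0) = 46.107 kPa.
Initial effective stress: σ'_0 = σ_v − u = 87.3 − 46.107 = 41.193 kPa.
Final effective stress: σ'_f = 41.193 + 118 = 159.19 kPa.
σ'_f = 159.19 ≤ σ'_p = 225 kPa, so the clay remains overconsolidated and only the recompression index applies:
S_c = C_r·H/(1+e₀)·log₁₀(σ'_f/σ'_0) = 0.069×3.8/1.62×log₁₀(159.19/41.193)
    = 0.16185 × 0.58709 = 0.09502 m

S_c ≈ 0.095 m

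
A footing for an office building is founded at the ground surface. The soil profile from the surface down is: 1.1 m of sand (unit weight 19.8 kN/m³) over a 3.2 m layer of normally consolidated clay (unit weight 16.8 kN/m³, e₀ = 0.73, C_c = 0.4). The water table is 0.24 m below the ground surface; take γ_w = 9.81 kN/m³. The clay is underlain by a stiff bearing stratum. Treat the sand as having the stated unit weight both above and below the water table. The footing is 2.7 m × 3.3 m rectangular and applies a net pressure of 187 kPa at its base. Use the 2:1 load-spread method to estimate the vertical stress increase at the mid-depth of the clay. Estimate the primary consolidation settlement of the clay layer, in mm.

S_c ≈ 363 mm

Mid-depth of clay below the ground surface: z = 1.1 + 3.2/2 = 2.7 m.
Total vertical stress at mid-clay: σ_v = 19.8×1.1 + 16.8×1.6 = 48.66 kPa.
Pore pressure: u = 9.81×(2.7 − 0.24) = 24.133 kPa.
Initial effective stress: σ'_0 = σ_v − u = 48.66 − 24.133 = 24.527 kPa.
Stress increase at mid-clay by the 2:1 spreading method:
Δσ = qBL/((B+z)(L+z)) = 187×2.7×3.3/((2.7+2.7)(3.3+2.7)) = 51.425 kPa
Final effective stress: σ'_f = σ'_0 + Δσ = 24.527 + 51.425 = 75.952 kPa.
Normally consolidated clay, so the full stress increment lies on the virgin compression line:
S_c = C_c·H/(1+e₀)·log₁₀(σ'_f/σ'_0) = 0.4×3.2/(1+0.73)×log₁₀(75.952/24.527)
    = 0.73988 × 0.49089 = 0.3632 m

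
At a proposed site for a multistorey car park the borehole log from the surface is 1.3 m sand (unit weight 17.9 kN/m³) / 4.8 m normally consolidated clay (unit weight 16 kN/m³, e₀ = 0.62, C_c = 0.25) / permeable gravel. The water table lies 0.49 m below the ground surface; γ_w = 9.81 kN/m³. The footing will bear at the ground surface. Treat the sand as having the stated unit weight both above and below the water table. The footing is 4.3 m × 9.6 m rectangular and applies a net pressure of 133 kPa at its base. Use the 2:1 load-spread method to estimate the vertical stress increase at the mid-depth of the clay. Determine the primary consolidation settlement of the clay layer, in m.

Mid-depth of clay below the ground surface: z = 1.3 + 4.8/2 = 3.7 m.
Total vertical stress at mid-clay: σ_v = 17.9×1.3 + 16×2.4 = 61.67 kPa.
Pore pressure: u = 9.81×(3.7 − 0.49) = 31.49 kPa.
Initial effective stress: σ'_0 = σ_v − u = 61.67 − 31.49 = 30.18 kPa.
Stress increase at mid-clay by the 2:1 spreading method:
Δσ = qBL/((B+z)(L+z)) = 133×4.3×9.6/((4.3+3.7)(9.6+3.7)) = 51.6 kPa
Final effective stress: σ'_f = σ'_0 + Δσ = 30.18 + 51.6 = 81.78 kPa.
Normally consolidated clay, so the full stress increment lies on the virgin compression line:
S_c = C_c·H/(1+e₀)·log₁₀(σ'_f/σ'_0) = 0.25×4.8/(1+0.62)×log₁₀(81.78/30.18)
    = 0.74074 × 0.43293 = 0.3207 m

S_c ≈ 0.321 m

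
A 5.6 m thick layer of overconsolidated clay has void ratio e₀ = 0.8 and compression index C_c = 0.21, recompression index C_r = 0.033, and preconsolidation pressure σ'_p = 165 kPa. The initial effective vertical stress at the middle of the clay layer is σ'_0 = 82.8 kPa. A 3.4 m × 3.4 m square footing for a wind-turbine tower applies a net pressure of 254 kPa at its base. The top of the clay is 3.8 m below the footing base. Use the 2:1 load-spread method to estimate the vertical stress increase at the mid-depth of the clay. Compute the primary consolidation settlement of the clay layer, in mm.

S_c ≈ 13.5 mm

Mid-depth of clay below the footing base: z = 3.8 + 5.6/2 = 6.6 m.
Stress increase at mid-clay by the 2:1 spreading method:
Δσ = qBL/((B+z)(L+z)) = 254×3.4×3.4/((3.4+6.6)(3.4+6.6)) = 29.362 kPa
Final effective stress: σ'_f = 82.8 + 29.362 = 112.16 kPa.
σ'_f = 112.16 ≤ σ'_p = 165 kPa, so the clay remains overconsolidated and only the recompression index applies:
S_c = C_r·H/(1+e₀)·log₁₀(σ'_f/σ'_0) = 0.033×5.6/1.8×log₁₀(112.16/82.8)
    = 0.10267 × 0.13181 = 0.01353 m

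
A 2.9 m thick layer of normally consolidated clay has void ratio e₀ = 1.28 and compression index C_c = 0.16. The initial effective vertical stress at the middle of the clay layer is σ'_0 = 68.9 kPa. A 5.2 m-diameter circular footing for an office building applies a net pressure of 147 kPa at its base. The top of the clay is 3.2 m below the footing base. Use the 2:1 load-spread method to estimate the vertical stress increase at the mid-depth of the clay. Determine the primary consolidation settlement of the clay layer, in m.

Mid-depth of clay below the footing base: z = 3.2 + 2.9/2 = 4.65 m.
Stress increase at mid-clay by the 2:1 spreading method:
Δσ ≈ qD²/(D+z)² = 147×5.2²/(5.2+4.65)² = 40.969 kPa
Final effective stress: σ'_f = σ'_0 + Δσ = 68.9 + 40.969 = 109.87 kPa.
Normally consolidated clay, so the full stress increment lies on the virgin compression line:
S_c = C_c·H/(1+e₀)·log₁₀(σ'_f/σ'_0) = 0.16×2.9/(1+1.28)×log₁₀(109.87/68.9)
    = 0.20351 × 0.20266 = 0.04124 m

S_c ≈ 0.0412 m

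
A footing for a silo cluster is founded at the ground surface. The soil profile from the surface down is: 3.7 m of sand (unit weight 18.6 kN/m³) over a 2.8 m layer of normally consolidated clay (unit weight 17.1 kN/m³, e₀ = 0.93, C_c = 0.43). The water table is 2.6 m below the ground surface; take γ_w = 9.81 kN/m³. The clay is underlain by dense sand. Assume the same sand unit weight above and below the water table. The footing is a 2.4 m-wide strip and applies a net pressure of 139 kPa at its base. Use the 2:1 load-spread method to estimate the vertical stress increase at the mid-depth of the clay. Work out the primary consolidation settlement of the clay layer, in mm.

Mid-depth of clay below the ground surface: z = 3.7 + 2.8/2 = 5.1 m.
Total vertical stress at mid-clay: σ_v = 18.6×3.7 + 17.1×1.4 = 92.76 kPa.
Pore pressure: u = 9.81×(5.1 − 2.6) = 24.525 kPa.
Initial effective stress: σ'_0 = σ_v − u = 92.76 − 24.525 = 68.235 kPa.
Stress increase at mid-clay by the 2:1 spreading method:
Δσ = qB/(B+z) = 139×2.4/(2.4+5.1) = 44.48 kPa
Final effective stress: σ'_f = σ'_0 + Δσ = 68.235 + 44.48 = 112.72 kPa.
Normally consolidated clay, so the full stress increment lies on the virgin compression line:
S_c = C_c·H/(1+e₀)·log₁₀(σ'_f/σ'_0) = 0.43×2.8/(1+0.93)×log₁₀(112.72/68.235)
    = 0.62383 × 0.21799 = 0.136 m

S_c ≈ 136 mm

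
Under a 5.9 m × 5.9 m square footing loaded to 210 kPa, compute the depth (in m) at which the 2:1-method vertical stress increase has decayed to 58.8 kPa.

2:1 spreading — at depth z the loaded area has grown by z in each plan dimension:
qB²/(B+z)² = Δσ_z ⇒ z = B(√(q/Δσ_z) − 1) = 5.9×(√(210/58.8) − 1) = 5.25 m

z ≈ 5.25 m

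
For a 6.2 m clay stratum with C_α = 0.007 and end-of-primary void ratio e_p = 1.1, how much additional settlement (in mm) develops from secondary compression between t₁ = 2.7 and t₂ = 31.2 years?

S_s ≈ 22 mm

Secondary compression: S_s = C_α·H/(1+e_p)·log₁₀(t₂/t₁)
S_s = 0.007×6.2/(1+1.1)×log₁₀(31.2/2.7)
    = 0.02067 × 1.063 = 0.02196 m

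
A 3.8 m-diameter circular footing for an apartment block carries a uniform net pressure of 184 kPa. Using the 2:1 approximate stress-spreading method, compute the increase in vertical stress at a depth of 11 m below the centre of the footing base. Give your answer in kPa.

Δσ_z ≈ 12.1 kPa

By the 2:1 method the load spreads at 1 horizontal : 2 vertical, so at depth z the loaded area has grown by z in each plan dimension:
Δσ ≈ qD²/(D+z)² = 184×3.8²/(3.8+11)² = 12.13 kPa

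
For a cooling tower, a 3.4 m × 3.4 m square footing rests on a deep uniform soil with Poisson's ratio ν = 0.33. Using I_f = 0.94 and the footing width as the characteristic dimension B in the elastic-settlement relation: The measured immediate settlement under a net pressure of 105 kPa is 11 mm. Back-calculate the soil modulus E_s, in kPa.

S_e = q·B·(1−ν²)/E_s · I_f  ⇒  E_s = q·B·(1−ν²)·I_f / S_e.
E_s = 105 × 3.4 × 0.8911 × 0.94 / 0.011 = 27190 kPa

E_s ≈ 27200 kPa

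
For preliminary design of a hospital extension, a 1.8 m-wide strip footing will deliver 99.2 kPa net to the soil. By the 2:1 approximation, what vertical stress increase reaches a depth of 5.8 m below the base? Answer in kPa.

Δσ_z ≈ 23.5 kPa

By the 2:1 method the load spreads at 1 horizontal : 2 vertical, so at depth z the loaded area has grown by z in each plan dimension:
Δσ = qB/(B+z) = 99.2×1.8/(1.8+5.8) = 23.495 kPa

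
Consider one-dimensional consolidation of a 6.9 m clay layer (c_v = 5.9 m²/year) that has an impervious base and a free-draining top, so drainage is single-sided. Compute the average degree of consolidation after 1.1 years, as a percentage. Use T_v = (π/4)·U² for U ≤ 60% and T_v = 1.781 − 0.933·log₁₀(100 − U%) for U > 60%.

Drainage path length: H_d = H = 6.9 m (single drainage).
T_v = c_v·t/H_d² = 5.9×1.1/6.9² = 0.13632.
T_v = 0.13632 corresponds to the U ≤ 60% branch:
U = √(4T_v/π) = 0.4166

U ≈ 41.7 %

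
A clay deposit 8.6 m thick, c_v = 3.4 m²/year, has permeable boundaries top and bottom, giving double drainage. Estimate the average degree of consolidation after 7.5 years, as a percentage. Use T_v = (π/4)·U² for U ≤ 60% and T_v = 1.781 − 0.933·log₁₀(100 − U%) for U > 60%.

U ≈ 97.3 %

Drainage path length: H_d = H/2 = 4.3 m (double drainage).
T_v = c_v·t/H_d² = 3.4×7.5/4.3² = 1.3791.
T_v = 1.3791 corresponds to the U > 60% branch:
U = 1 − 10^((1.781 − T_v)/0.933)/100 = 0.973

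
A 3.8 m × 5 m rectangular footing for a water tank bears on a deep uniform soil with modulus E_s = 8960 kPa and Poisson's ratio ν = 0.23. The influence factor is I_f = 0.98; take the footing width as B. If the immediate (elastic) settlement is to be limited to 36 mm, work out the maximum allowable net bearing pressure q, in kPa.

S_e = q·B·(1−ν²)/E_s · I_f  ⇒  q = S_e·E_s / (B·(1−ν²)·I_f).
q = 0.036 × 8960 / (3.8 × 0.9471 × 0.98) = 91.45 kPa

q ≈ 91.5 kPa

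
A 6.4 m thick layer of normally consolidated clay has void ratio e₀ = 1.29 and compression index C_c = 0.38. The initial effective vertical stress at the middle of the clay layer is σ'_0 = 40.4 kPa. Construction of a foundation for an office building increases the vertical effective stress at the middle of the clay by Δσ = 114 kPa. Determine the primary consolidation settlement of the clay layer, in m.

Final effective stress: σ'_f = σ'_0 + Δσ = 40.4 + 114 = 154.4 kPa.
Normally consolidated clay, so the full stress increment lies on the virgin compression line:
S_c = C_c·H/(1+e₀)·log₁₀(σ'_f/σ'_0) = 0.38×6.4/(1+1.29)×log₁₀(154.4/40.4)
    = 1.062 × 0.58227 = 0.6184 m

S_c ≈ 0.618 m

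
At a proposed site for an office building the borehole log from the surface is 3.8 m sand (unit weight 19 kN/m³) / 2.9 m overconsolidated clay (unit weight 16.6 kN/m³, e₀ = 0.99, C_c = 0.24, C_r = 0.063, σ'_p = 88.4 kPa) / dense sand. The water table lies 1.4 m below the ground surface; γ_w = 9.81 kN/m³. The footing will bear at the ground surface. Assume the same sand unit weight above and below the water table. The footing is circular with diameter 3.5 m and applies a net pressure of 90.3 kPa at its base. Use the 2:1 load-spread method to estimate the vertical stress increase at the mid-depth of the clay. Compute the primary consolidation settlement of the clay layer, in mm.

Mid-depth of clay below the ground surface: z = 3.8 + 2.9/2 = 5.25 m.
Total vertical stress at mid-clay: σ_v = 19×3.8 + 16.6×1.45 = 96.27 kPa.
Pore pressure: u = 9.81×(5.25 − 1.4) = 37.769 kPa.
Initial effective stress: σ'_0 = σ_v − u = 96.27 − 37.769 = 58.501 kPa.
Stress increase at mid-clay by the 2:1 spreading method:
Δσ ≈ qD²/(D+z)² = 90.3×3.5²/(3.5+5.25)² = 14.448 kPa
Final effective stress: σ'_f = 58.501 + 14.448 = 72.949 kPa.
σ'_f = 72.949 ≤ σ'_p = 88.4 kPa, so the clay remains overconsolidated and only the recompression index applies:
S_c = C_r·H/(1+e₀)·log₁₀(σ'_f/σ'_0) = 0.063×2.9/1.99×log₁₀(72.949/58.501)
    = 0.09181 × 0.095856 = 0.008801 m

S_c ≈ 8.8 mm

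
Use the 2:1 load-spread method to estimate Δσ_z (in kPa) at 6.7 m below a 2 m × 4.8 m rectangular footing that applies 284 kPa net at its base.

Δσ_z ≈ 27.2 kPa

By the 2:1 method the load spreads at 1 horizontal : 2 vertical, so at depth z the loaded area has grown by z in each plan dimension:
Δσ = qBL/((B+z)(L+z)) = 284×2×4.8/((2+6.7)(4.8+6.7)) = 27.25 kPa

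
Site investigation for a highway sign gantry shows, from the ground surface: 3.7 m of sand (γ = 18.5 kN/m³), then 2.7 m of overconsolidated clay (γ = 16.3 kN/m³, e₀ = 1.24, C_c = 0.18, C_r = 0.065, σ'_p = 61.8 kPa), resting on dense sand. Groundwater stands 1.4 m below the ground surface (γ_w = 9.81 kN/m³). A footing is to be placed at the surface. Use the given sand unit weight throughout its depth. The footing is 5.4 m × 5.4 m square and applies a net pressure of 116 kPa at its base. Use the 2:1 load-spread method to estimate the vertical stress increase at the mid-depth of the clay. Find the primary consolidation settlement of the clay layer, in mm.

Mid-depth of clay below the ground surface: z = 3.7 + 2.7/2 = 5.05 m.
Total vertical stress at mid-clay: σ_v = 18.5×3.7 + 16.3×1.35 = 90.455 kPa.
Pore pressure: u = 9.81×(5.05 − 1.4) = 35.806 kPa.
Initial effective stress: σ'_0 = σ_v − u = 90.455 − 35.806 = 54.649 kPa.
Stress increase at mid-clay by the 2:1 spreading method:
Δσ = qBL/((B+z)(L+z)) = 116×5.4×5.4/((5.4+5.05)(5.4+5.05)) = 30.975 kPa
Final effective stress: σ'_f = 54.649 + 30.975 = 85.624 kPa.
σ'_f = 85.624 > σ'_p = 61.8 kPa, so the stress path crosses the preconsolidation pressure — recompression up to σ'_p, then virgin compression beyond:
S_c = H/(1+e₀)·[C_r·log₁₀(σ'_p/σ'_0) + C_c·log₁₀(σ'_f/σ'_p)]
    = 2.7/2.24 × [0.065×log₁₀(61.8/54.649) + 0.18×log₁₀(85.624/61.8)]
    = 1.2054 × [0.0034714 + 0.025489] = 0.03491 m

S_c ≈ 34.9 mm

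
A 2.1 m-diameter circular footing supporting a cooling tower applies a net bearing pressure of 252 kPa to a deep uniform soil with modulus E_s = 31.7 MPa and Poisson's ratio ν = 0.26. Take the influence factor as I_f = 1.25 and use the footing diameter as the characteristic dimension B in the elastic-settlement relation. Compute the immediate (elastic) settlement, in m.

Immediate (elastic) settlement: S_e = q·B·(1−ν²)/E_s · I_f.
E_s = 31.7 MPa = 31700 kPa.
S_e = 252 × 2.1 × (1 − 0.26²) / 31700 × 1.25
    = 252 × 2.1 × 0.9324 / 31700 × 1.25
    = 0.01946 m

S_e ≈ 0.0195 m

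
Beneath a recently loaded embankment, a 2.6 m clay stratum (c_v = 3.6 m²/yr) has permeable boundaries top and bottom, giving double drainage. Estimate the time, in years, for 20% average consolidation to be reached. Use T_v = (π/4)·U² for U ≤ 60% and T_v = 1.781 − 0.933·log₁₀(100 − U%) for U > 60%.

Drainage path length: H_d = H/2 = 1.3 m (double drainage).
U ≤ 60%: T_v = (π/4)·U² = (π/4)×0.2² = 0.031416.
t = T_v·H_d²/c_v = 0.031416×1.3²/3.6 = 0.01475 years.

t ≈ 0.0147 years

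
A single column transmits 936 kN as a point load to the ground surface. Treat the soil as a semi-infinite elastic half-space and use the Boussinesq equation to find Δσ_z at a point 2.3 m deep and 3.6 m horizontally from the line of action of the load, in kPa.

Boussinesq vertical stress below a point load on an elastic half-space:
Δσ_z = 3P/(2πz²) · [1 + (r/z)²]^(−5/2)
r/z = 3.6/2.3 = 1.5652; [1+(r/z)²]^(−5/2) = 0.045236.
Δσ_z = 3×936/(2π×2.3²) × 0.045236 = 84.481 × 0.045236 = 3.822 kPa

Δσ_z ≈ 3.82 kPa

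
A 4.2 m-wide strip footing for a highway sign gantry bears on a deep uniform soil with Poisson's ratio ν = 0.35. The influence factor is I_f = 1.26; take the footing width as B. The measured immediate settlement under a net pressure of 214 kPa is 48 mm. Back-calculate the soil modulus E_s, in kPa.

E_s ≈ 20700 kPa

S_e = q·B·(1−ν²)/E_s · I_f  ⇒  E_s = q·B·(1−ν²)·I_f / S_e.
E_s = 214 × 4.2 × 0.8775 × 1.26 / 0.048 = 20700 kPa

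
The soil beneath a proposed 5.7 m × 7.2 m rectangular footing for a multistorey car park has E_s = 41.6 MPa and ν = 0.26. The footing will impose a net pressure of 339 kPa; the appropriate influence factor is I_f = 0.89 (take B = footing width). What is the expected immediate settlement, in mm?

Immediate (elastic) settlement: S_e = q·B·(1−ν²)/E_s · I_f.
E_s = 41.6 MPa = 41600 kPa.
S_e = 339 × 5.7 × (1 − 0.26²) / 41600 × 0.89
    = 339 × 5.7 × 0.9324 / 41600 × 0.89
    = 0.03855 m = 38.55 mm

S_e ≈ 38.5 mm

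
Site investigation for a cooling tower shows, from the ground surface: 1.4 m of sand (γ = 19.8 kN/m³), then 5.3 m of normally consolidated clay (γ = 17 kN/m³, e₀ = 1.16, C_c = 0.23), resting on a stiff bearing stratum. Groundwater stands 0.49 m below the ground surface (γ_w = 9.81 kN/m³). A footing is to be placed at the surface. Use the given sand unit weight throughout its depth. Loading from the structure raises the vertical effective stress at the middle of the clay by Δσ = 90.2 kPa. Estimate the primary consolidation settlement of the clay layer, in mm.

S_c ≈ 299 mm

Mid-depth of clay below the ground surface: z = 1.4 + 5.3/2 = 4.05 m.
Total vertical stress at mid-clay: σ_v = 19.8×1.4 + 17×2.65 = 72.77 kPa.
Pore pressure: u = 9.81×(4.05 − 0.49) = 34.924 kPa.
Initial effective stress: σ'_0 = σ_v − u = 72.77 − 34.924 = 37.846 kPa.
Final effective stress: σ'_f = σ'_0 + Δσ = 37.846 + 90.2 = 128.05 kPa.
Normally consolidated clay, so the full stress increment lies on the virgin compression line:
S_c = C_c·H/(1+e₀)·log₁₀(σ'_f/σ'_0) = 0.23×5.3/(1+1.16)×log₁₀(128.05/37.846)
    = 0.56435 × 0.52936 = 0.2987 m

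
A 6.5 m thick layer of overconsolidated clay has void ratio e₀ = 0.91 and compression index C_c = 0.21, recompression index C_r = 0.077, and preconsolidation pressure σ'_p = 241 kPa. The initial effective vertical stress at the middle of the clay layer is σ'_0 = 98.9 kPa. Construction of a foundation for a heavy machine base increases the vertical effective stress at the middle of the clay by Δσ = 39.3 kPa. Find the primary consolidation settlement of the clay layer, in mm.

S_c ≈ 38.1 mm

Final effective stress: σ'_f = 98.9 + 39.3 = 138.2 kPa.
σ'_f = 138.2 ≤ σ'_p = 241 kPa, so the clay remains overconsolidated and only the recompression index applies:
S_c = C_r·H/(1+e₀)·log₁₀(σ'_f/σ'_0) = 0.077×6.5/1.91×log₁₀(138.2/98.9)
    = 0.26204 × 0.14531 = 0.03808 m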